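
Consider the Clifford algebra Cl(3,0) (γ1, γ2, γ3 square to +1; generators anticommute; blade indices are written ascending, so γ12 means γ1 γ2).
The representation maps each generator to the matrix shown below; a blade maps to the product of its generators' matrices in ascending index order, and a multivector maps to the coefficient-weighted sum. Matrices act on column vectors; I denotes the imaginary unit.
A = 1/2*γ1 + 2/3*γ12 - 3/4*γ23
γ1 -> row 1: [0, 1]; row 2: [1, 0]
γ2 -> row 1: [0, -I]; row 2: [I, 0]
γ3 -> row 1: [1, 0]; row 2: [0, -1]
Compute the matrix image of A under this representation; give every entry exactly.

Bivector images (products of the table entries): rho(γ12) = rho(γ1)rho(γ2) = row 1: [I, 0]; row 2: [0, -I]; rho(γ23) = rho(γ2)rho(γ3) = row 1: [0, I]; row 2: [I, 0].
M = (1/2)*rho(γ1) + (2/3)*rho(γ12) + (-3/4)*rho(γ23), summed entrywise:
Answer: row 1: [2*I/3, 1/2 - 3*I/4]; row 2: [1/2 - 3*I/4, -2*I/3]


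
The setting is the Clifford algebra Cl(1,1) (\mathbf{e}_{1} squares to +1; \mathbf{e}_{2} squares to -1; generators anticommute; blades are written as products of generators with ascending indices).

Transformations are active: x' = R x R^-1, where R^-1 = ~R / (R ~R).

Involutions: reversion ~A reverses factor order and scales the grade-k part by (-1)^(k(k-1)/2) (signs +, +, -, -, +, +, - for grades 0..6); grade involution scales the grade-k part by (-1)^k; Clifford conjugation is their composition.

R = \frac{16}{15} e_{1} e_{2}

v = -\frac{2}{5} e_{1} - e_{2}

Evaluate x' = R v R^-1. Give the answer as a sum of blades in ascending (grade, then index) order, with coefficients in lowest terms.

~R = -\frac{16}{15} e_{1} e_{2}, and R ~R = -\frac{256}{225}, so R^-1 = ~R / (-\frac{256}{225}).
R v = \frac{16}{15} e_{1} + \frac{32}{75} e_{2}
Answer: \frac{2}{5} e_{1} + e_{2}


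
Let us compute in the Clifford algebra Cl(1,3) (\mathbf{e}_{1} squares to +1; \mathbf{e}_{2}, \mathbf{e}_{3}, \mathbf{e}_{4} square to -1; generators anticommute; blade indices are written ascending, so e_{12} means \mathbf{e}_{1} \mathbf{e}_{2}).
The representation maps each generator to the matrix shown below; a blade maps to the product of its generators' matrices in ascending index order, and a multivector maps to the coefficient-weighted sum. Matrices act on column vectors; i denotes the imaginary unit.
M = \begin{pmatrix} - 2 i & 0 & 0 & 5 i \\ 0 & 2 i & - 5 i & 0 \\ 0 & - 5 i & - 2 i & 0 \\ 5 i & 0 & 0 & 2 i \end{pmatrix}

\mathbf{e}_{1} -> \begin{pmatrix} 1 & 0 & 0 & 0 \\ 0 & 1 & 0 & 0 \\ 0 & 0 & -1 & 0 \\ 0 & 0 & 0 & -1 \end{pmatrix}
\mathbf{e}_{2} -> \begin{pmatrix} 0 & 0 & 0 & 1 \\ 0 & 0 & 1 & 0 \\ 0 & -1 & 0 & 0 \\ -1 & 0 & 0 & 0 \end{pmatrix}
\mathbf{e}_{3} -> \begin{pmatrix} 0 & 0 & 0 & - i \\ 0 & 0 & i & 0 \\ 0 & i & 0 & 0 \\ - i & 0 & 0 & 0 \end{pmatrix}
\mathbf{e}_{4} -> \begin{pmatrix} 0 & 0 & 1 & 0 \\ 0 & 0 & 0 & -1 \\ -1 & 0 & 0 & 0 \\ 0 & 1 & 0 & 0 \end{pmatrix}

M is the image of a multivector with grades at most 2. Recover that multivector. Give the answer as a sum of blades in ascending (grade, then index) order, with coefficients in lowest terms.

Method: the blade images are trace-orthogonal — tr(rho(e_A) rho(e_B)^-1) = 4 if A = B and 0 otherwise — and rho(e_A)^-1 = (e_A)^2 * rho(e_A) with (e_A)^2 = +1 or -1, so the coefficient of e_A in the preimage is (e_A)^2 * tr(M rho(e_A))/4.
Nonzero projections over blades of grade <= 2: e_{3}: (e_{3})^2 = -1, tr(M rho(e_{3})) = 20, coefficient -5; e_{23}: (e_{23})^2 = -1, tr(M rho(e_{23})) = -8, coefficient 2. Every other blade of grade <= 2 projects to 0.
Answer: -5 e_{3} + 2 e_{23}


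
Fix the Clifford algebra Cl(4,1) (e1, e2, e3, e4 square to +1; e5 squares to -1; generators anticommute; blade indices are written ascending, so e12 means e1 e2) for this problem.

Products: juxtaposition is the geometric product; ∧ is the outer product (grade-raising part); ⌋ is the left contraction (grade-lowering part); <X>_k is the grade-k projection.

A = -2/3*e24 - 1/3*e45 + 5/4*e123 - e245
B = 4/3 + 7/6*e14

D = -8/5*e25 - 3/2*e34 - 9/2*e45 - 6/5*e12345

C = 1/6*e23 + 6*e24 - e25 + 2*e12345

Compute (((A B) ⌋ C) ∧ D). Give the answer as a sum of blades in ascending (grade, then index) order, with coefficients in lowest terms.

step 1: -7/9*e12 + 7/18*e15 - 8/9*e24 - 4/9*e45 + 5/3*e123 - 7/6*e125 + 35/24*e234 - 4/3*e245
step 2: 16/3 + 8/3*e13 + 35/12*e15 - 7/3*e34 - 10/3*e45 - 8/9*e123 - 16/9*e135 - 7/9*e234 + 14/9*e345
step 3: -128/15*e25 - 8*e34 - 24*e45 + 64/15*e1235 - 131/8*e1345 + 56/15*e2345 - 12/5*e12345
Answer: -128/15*e25 - 8*e34 - 24*e45 + 64/15*e1235 - 131/8*e1345 + 56/15*e2345 - 12/5*e12345


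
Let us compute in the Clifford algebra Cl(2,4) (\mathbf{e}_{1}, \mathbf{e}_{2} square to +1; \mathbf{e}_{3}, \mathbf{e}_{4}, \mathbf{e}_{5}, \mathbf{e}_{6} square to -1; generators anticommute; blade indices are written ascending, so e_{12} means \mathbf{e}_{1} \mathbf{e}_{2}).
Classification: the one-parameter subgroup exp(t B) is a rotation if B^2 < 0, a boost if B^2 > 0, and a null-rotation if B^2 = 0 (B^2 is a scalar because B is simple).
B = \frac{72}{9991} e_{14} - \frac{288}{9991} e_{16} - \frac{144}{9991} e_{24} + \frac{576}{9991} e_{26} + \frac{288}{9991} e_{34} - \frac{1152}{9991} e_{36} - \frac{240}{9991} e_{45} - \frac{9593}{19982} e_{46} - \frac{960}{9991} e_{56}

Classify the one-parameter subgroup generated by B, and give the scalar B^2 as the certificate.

B^2 term by term: the squares give (\frac{72}{9991})^2*(e_{14})^2 + (-\frac{288}{9991})^2*(e_{16})^2 + (-\frac{144}{9991})^2*(e_{24})^2 + (\frac{576}{9991})^2*(e_{26})^2 + (\frac{288}{9991})^2*(e_{34})^2 + (-\frac{1152}{9991})^2*(e_{36})^2 + (-\frac{240}{9991})^2*(e_{45})^2 + (-\frac{9593}{19982})^2*(e_{46})^2 + (-\frac{960}{9991})^2*(e_{56})^2 = \frac{5184}{99820081}*(+1) + \frac{82944}{99820081}*(+1) + \frac{20736}{99820081}*(+1) + \frac{331776}{99820081}*(+1) + \frac{82944}{99820081}*(-1) + \frac{1327104}{99820081}*(-1) + \frac{57600}{99820081}*(-1) + \frac{92025649}{399280324}*(-1) + \frac{921600}{99820081}*(-1) = -\frac{1}{4} (each basis 2-blade squares to minus the product of its generators' squares); cross terms between blades sharing an index anticommute and cancel; the commuting (index-disjoint) pairs give grade-4 terms 2*c*c'*(blade product), which cancel blade by blade — e_{1246}: -\frac{82944}{99820081} + \frac{82944}{99820081} = 0; e_{1346}: \frac{165888}{99820081} - \frac{165888}{99820081} = 0; e_{1456}: -\frac{138240}{99820081} + \frac{138240}{99820081} = 0; e_{2346}: -\frac{331776}{99820081} + \frac{331776}{99820081} = 0; e_{2456}: \frac{276480}{99820081} - \frac{276480}{99820081} = 0; e_{3456}: -\frac{552960}{99820081} + \frac{552960}{99820081} = 0 — confirming B is simple. So B^2 = -\frac{1}{4}.
Answer: rotation, certificate B^2 = -\frac{1}{4}. Certificate logic: -\frac{1}{4} is a conjugation-invariant scalar, so its sign fixes rotation versus boost versus null-rotation outright.


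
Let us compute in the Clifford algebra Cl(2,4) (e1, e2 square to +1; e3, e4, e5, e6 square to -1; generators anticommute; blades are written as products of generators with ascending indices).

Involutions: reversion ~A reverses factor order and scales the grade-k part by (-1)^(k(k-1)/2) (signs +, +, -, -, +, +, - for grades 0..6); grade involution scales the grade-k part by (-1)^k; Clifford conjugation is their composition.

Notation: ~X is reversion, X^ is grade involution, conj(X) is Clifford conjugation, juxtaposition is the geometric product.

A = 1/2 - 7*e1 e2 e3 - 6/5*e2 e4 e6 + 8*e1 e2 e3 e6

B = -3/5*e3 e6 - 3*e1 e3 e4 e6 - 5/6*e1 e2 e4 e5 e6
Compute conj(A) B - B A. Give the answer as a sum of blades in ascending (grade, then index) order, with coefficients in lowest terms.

first term: 24/5*e1 e2 - e1 e5 + 24*e2 e4 - 3/10*e3 e6 + 18/5*e1 e2 e3 - 21/5*e1 e2 e6 - 18/25*e2 e3 e4 - 21*e2 e4 e6 - 20/3*e3 e4 e5 - 3/2*e1 e3 e4 e6 - 35/6*e3 e4 e5 e6 - 5/12*e1 e2 e4 e5 e6
second term: 24/5*e1 e2 - e1 e5 - 24*e2 e4 - 3/10*e3 e6 + 18/5*e1 e2 e3 + 21/5*e1 e2 e6 + 18/25*e2 e3 e4 - 21*e2 e4 e6 + 20/3*e3 e4 e5 - 3/2*e1 e3 e4 e6 + 35/6*e3 e4 e5 e6 - 5/12*e1 e2 e4 e5 e6
Answer: 48*e2 e4 - 42/5*e1 e2 e6 - 36/25*e2 e3 e4 - 40/3*e3 e4 e5 - 35/3*e3 e4 e5 e6


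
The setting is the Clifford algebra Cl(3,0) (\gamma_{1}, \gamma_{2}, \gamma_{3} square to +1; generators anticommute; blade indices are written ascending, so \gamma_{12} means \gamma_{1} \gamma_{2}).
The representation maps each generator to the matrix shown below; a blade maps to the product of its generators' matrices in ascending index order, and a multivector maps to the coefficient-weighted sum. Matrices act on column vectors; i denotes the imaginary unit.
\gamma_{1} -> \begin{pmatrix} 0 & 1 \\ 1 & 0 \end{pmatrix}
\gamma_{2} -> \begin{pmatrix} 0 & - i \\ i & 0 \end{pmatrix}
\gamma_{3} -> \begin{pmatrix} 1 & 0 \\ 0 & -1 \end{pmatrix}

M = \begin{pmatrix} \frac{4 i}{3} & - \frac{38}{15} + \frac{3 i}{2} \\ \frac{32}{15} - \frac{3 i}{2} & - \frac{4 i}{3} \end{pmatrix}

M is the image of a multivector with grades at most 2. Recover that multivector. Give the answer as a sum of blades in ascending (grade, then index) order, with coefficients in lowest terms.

Method: 1, rho(\gamma_{1}), rho(\gamma_{2}), rho(\gamma_{3}) form a trace-orthogonal basis of the 2x2 complex matrices (tr(X Y) = 2 if X = Y, else 0), so M = m0*1 + m1*rho(\gamma_{1}) + m2*rho(\gamma_{2}) + m3*rho(\gamma_{3}) with m0 = tr(M)/2 = 0, m1 = tr(M rho(\gamma_{1}))/2 = - \frac{1}{5}, m2 = tr(M rho(\gamma_{2}))/2 = - \frac{3}{2} - \frac{7 i}{3}, m3 = tr(M rho(\gamma_{3}))/2 = \frac{4 i}{3}.
Multiplying table entries, the bivector images are rho(\gamma_{12}) = i*rho(\gamma_{3}), rho(\gamma_{13}) = -i*rho(\gamma_{2}), rho(\gamma_{23}) = i*rho(\gamma_{1}); with real blade coefficients the real parts of m0..m3 are the coefficients of 1, \gamma_{1}, \gamma_{2}, \gamma_{3} and the imaginary parts give the bivectors (\gamma_{23}: Im m1, \gamma_{13}: -Im m2, \gamma_{12}: Im m3).
Answer: -\frac{1}{5} \gamma_{1} - \frac{3}{2} \gamma_{2} + \frac{4}{3} \gamma_{12} + \frac{7}{3} \gamma_{13}


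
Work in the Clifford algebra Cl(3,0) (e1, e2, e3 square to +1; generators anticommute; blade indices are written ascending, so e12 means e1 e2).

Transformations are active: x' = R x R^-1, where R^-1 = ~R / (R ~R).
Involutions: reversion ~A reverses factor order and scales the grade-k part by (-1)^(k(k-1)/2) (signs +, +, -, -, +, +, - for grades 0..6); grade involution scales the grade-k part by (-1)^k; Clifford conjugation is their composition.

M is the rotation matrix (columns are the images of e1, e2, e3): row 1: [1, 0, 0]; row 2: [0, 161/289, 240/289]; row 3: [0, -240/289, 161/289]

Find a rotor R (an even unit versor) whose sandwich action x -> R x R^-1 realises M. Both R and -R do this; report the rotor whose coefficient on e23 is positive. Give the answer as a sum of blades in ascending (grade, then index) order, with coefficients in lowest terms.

Method: write R = a + b12*e12 + b13*e13 + b23*e23 with a^2 + b12^2 + b13^2 + b23^2 = 1 (so R^-1 = ~R). Expanding the columns R e_j ~R gives tr M = 4a^2 - 1 and, from the antisymmetric part, M21 - M12 = -4a*b12, M13 - M31 = 4a*b13, M32 - M23 = -4a*b23.
Here tr M = 611/289, so a^2 = (1 + tr M)/4 = 225/289 and a = ±15/17. Taking a = 15/17: M21 - M12 = 0, M13 - M31 = 0, M32 - M23 = -480/289, giving b12 = 0, b13 = 0, b23 = 8/17, i.e. R = 15/17 + 8/17*e23.
Its e23 coefficient is already positive.
Answer: 15/17 + 8/17*e23. Recall the cover is two-to-one: with M of trace 611/289, both preimages act alike, and the stated e23 sign chooses the sheet.


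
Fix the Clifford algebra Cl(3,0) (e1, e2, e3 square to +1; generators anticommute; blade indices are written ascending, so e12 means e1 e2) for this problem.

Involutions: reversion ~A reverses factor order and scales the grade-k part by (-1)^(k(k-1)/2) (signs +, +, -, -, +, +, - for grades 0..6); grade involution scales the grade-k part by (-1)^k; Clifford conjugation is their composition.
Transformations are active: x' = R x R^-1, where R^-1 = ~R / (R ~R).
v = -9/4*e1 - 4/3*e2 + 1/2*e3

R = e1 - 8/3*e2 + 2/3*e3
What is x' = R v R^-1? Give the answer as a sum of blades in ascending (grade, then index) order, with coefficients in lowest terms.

~R = e1 - 8/3*e2 + 2/3*e3, and R ~R = 77/9, so R^-1 = ~R / (77/9).
R v = 59/36 - 22/3*e12 + 2*e13 - 4/9*e23
Answer: 811/308*e1 + 24/77*e2 - 113/462*e3


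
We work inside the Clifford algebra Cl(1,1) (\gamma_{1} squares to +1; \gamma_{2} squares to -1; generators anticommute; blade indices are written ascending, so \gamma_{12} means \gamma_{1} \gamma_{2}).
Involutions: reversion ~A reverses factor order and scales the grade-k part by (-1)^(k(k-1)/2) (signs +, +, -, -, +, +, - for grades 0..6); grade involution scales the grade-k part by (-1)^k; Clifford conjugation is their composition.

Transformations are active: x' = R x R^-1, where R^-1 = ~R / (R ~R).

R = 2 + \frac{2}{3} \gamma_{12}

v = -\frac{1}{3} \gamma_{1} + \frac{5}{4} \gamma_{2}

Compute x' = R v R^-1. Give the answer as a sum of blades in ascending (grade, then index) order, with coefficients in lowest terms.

~R = 2 - \frac{2}{3} \gamma_{12}, and R ~R = \frac{32}{9}, so R^-1 = ~R / (\frac{32}{9}).
R v = -\frac{3}{2} \gamma_{1} + \frac{49}{18} \gamma_{2}
Answer: -\frac{65}{48} \gamma_{1} + \frac{29}{16} \gamma_{2}


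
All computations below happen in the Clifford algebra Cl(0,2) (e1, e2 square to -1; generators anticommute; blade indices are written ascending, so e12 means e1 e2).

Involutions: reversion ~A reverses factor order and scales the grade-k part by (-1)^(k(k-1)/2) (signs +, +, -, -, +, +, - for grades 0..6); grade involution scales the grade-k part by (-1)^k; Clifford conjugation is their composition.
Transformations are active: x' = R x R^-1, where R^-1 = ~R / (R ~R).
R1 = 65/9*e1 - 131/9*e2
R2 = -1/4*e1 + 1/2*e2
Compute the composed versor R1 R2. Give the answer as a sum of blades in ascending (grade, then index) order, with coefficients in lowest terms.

Distribute over the terms of R1 (each basis-blade product reordered to ascending indices, repeated generators contracted through their squares):
(65/9*e1) R2 = 65/36 + 65/18*e12
(-131/9*e2) R2 = 131/18 - 131/36*e12
Summing the partial products and collecting blades:
Answer: 109/12 - 1/36*e12


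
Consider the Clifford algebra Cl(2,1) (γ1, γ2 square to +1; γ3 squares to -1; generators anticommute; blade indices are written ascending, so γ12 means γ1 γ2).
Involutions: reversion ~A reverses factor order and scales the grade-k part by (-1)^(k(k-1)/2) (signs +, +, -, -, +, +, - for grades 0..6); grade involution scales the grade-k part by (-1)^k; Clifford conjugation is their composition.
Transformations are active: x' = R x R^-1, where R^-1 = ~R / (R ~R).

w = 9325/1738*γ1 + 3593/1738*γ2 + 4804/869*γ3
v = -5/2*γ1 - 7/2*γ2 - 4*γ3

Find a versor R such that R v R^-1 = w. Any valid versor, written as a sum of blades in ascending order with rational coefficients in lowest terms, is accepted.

R = v + w = 2490/869*γ1 - 1245/869*γ2 + 1328/869*γ3 works: the equal norms (5/2) guarantee its sandwich swaps v into w.
Answer: 2490/869*γ1 - 1245/869*γ2 + 1328/869*γ3


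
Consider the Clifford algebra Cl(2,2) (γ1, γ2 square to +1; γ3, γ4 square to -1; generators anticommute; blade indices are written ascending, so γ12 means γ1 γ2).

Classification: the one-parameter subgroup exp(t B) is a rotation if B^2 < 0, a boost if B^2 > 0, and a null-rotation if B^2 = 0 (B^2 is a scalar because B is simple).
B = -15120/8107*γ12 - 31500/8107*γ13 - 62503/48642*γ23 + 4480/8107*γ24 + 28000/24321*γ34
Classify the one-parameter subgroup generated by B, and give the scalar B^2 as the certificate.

B^2 term by term: the squares give (-15120/8107)^2*(γ12)^2 + (-31500/8107)^2*(γ13)^2 + (-62503/48642)^2*(γ23)^2 + (4480/8107)^2*(γ24)^2 + (28000/24321)^2*(γ34)^2 = 228614400/65723449*(-1) + 992250000/65723449*(+1) + 3906625009/2366044164*(+1) + 20070400/65723449*(+1) + 784000000/591511041*(-1) = 49/4 (each basis 2-blade squares to minus the product of its generators' squares); cross terms between blades sharing an index anticommute and cancel; the commuting (index-disjoint) pairs give grade-4 terms 2*c*c'*(blade product), which cancel blade by blade — γ1234: -282240000/65723449 + 282240000/65723449 = 0 — confirming B is simple. So B^2 = 49/4.
Answer: boost, certificate B^2 = 49/4. The scalar 49/4 is the complete invariant here: its sign names the subgroup type.


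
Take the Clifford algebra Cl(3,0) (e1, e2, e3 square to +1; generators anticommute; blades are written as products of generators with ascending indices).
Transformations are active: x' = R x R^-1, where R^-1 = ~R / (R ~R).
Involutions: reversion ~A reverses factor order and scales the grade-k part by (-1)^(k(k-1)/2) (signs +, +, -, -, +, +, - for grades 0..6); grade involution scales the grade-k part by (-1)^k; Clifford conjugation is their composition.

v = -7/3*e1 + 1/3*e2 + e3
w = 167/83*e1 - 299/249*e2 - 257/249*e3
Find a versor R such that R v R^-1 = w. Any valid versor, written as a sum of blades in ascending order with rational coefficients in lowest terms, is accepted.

R = v + w = -80/249*e1 - 72/83*e2 - 8/249*e3 works: the equal norms (59/9) guarantee its sandwich swaps v into w.
Answer: -80/249*e1 - 72/83*e2 - 8/249*e3


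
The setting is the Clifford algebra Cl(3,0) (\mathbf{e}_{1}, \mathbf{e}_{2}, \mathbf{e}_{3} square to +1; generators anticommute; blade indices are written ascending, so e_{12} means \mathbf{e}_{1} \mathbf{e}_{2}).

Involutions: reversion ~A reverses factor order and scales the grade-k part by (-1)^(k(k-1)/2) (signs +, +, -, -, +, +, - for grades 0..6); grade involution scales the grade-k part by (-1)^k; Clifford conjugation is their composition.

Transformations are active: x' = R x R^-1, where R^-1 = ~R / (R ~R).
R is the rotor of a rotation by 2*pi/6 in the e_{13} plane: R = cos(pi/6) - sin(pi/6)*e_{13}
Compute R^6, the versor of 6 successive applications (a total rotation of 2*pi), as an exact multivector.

Rotor phase runs at HALF the rotation angle; powers of one rotor simply add phase, so after 6 steps in e_{13} the phase is 6*pi/6 = \pi and R^6 = cos(\pi) - sin(\pi)*e_{13}.
cos(\pi) = -1 and sin(\pi) = 0, so R^6 = -1. The total rotation 2*pi is 1 full turn, so every vector returns to itself, yet the rotor is -1, on the OTHER sheet of the double cover (an odd number of 2*pi turns).
Answer: -1


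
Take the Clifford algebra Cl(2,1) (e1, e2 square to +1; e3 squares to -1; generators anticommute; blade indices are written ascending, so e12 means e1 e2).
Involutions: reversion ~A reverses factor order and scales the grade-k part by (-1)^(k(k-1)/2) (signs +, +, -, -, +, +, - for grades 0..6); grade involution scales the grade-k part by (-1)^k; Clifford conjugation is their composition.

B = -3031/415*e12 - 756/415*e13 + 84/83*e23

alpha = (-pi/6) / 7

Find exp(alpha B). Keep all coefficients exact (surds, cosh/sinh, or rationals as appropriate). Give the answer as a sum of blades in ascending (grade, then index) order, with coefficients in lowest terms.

B^2 term by term: the squares give (-3031/415)^2*(e12)^2 + (-756/415)^2*(e13)^2 + (84/83)^2*(e23)^2 = 9186961/172225*(-1) + 571536/172225*(+1) + 7056/6889*(+1) = -49 (each basis 2-blade squares to minus the product of its generators' squares); cross terms between blades sharing an index anticommute and cancel. So B^2 = -49.
B^2 = -49 — the series telescopes trigonometrically here: l = 7, alpha*l = -pi/6, so exp(alpha B) = cos(-pi/6) + (sin(-pi/6)/7)*B = sqrt(3)/2 + (-1/14)*B.
Answer: sqrt(3)/2 + 433/830*e12 + 54/415*e13 - 6/83*e23


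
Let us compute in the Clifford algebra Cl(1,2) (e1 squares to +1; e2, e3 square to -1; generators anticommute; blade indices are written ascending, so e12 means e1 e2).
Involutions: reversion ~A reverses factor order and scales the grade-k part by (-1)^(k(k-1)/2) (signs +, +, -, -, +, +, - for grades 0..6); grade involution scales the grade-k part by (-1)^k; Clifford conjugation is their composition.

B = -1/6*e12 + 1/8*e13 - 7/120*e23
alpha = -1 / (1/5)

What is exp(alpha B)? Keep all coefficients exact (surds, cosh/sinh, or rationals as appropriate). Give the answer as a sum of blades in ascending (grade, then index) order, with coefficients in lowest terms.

B^2 term by term: the squares give (-1/6)^2*(e12)^2 + (1/8)^2*(e13)^2 + (-7/120)^2*(e23)^2 = 1/36*(+1) + 1/64*(+1) + 49/14400*(-1) = 1/25 (each basis 2-blade squares to minus the product of its generators' squares); cross terms between blades sharing an index anticommute and cancel. So B^2 = 1/25.
B^2 = 1/25 — hyperbolic case — the even/odd split gives cosh and sinh: l = 1/5, alpha*l = -1, so exp(alpha B) = cosh(-1) + (sinh(-1)/(1/5))*B = cosh(1) + (-5*sinh(1))*B.
Answer: cosh(1) + 5*sinh(1)/6*e12 - 5*sinh(1)/8*e13 + 7*sinh(1)/24*e23


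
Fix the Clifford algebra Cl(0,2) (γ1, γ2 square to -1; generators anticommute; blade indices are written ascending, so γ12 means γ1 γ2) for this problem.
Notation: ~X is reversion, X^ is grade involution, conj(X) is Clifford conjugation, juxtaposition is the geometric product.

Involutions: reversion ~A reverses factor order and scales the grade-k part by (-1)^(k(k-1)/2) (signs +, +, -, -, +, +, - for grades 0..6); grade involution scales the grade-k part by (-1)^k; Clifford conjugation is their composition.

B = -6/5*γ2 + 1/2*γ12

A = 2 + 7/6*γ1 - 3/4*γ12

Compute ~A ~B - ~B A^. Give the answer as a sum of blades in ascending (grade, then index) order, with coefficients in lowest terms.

first term: 3/8 + 9/10*γ1 - 109/60*γ2 - 12/5*γ12
second term: -3/8 + 9/10*γ1 - 109/60*γ2 - 12/5*γ12
Answer: 3/4


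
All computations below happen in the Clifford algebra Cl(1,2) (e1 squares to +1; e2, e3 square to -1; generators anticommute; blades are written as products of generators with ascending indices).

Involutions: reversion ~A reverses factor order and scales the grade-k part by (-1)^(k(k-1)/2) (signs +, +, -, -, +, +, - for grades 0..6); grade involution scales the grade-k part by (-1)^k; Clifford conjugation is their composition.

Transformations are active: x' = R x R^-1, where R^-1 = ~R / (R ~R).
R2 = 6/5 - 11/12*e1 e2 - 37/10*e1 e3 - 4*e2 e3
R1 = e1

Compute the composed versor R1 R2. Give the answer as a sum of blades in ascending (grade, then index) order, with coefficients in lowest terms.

Distribute over the terms of R1 (each basis-blade product reordered to ascending indices, repeated generators contracted through their squares):
(e1) R2 = 6/5*e1 - 11/12*e2 - 37/10*e3 - 4*e1 e2 e3
Answer: 6/5*e1 - 11/12*e2 - 37/10*e3 - 4*e1 e2 e3


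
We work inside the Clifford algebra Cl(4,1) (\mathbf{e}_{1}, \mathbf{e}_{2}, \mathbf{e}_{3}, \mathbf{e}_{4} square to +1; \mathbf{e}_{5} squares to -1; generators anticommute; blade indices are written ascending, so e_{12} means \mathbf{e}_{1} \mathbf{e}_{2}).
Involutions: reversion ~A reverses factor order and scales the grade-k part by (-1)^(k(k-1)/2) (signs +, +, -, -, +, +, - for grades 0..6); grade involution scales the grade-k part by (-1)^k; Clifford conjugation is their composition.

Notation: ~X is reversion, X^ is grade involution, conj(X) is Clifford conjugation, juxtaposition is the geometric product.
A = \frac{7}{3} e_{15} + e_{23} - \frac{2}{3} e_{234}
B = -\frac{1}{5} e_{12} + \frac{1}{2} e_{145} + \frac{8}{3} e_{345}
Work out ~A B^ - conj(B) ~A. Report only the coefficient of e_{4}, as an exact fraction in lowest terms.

first term: -\frac{7}{6} e_{4} - \frac{1}{5} e_{13} + \frac{101}{45} e_{25} - \frac{274}{45} e_{134} + \frac{8}{3} e_{245} + \frac{1}{3} e_{1235} + \frac{1}{2} e_{12345}
second term: \frac{7}{6} e_{4} - \frac{1}{5} e_{13} + \frac{101}{45} e_{25} - \frac{274}{45} e_{134} + \frac{8}{3} e_{245} - \frac{1}{3} e_{1235} - \frac{1}{2} e_{12345}
Answer: -\frac{7}{3}


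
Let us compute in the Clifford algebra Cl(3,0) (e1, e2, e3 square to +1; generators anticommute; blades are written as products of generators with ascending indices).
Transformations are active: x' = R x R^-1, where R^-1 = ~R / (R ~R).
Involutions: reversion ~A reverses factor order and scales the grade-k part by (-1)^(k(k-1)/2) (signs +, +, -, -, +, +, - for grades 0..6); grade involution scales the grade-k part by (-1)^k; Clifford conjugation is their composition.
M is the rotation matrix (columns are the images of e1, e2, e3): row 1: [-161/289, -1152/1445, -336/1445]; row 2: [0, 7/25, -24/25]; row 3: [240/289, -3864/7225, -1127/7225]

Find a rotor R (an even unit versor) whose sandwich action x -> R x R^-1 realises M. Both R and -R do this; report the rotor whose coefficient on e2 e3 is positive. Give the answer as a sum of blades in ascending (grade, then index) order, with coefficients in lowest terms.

Method: write R = a + b12*e1 e2 + b13*e1 e3 + b23*e2 e3 with a^2 + b12^2 + b13^2 + b23^2 = 1 (so R^-1 = ~R). Expanding the columns R e_j ~R gives tr M = 4a^2 - 1 and, from the antisymmetric part, M21 - M12 = -4a*b12, M13 - M31 = 4a*b13, M32 - M23 = -4a*b23.
Here tr M = -3129/7225, so a^2 = (1 + tr M)/4 = 1024/7225 and a = ±32/85. Taking a = 32/85: M21 - M12 = 1152/1445, M13 - M31 = -1536/1445, M32 - M23 = 3072/7225, giving b12 = -9/17, b13 = -12/17, b23 = -24/85, i.e. R = 32/85 - 9/17*e1 e2 - 12/17*e1 e3 - 24/85*e2 e3.
Its e2 e3 coefficient is negative, so report the other preimage -R.
Answer: -32/85 + 9/17*e1 e2 + 12/17*e1 e3 + 24/85*e2 e3. Why the constraint matters: R and -R act identically through the sandwich — M has trace -3129/7225 either way — so only the sign condition on e2 e3 picks one of the two preimages.


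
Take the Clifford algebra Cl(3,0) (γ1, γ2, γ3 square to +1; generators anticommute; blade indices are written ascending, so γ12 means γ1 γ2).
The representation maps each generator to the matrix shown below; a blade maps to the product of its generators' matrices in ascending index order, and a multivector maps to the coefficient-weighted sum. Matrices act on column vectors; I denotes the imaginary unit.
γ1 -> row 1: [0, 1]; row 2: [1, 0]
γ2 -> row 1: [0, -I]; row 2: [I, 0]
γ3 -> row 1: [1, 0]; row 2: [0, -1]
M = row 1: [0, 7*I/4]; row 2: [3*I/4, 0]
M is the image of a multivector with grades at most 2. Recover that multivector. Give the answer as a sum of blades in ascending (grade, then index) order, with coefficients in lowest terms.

Method: 1, rho(γ1), rho(γ2), rho(γ3) form a trace-orthogonal basis of the 2x2 complex matrices (tr(X Y) = 2 if X = Y, else 0), so M = m0*1 + m1*rho(γ1) + m2*rho(γ2) + m3*rho(γ3) with m0 = tr(M)/2 = 0, m1 = tr(M rho(γ1))/2 = 5*I/4, m2 = tr(M rho(γ2))/2 = -1/2, m3 = tr(M rho(γ3))/2 = 0.
Multiplying table entries, the bivector images are rho(γ12) = I*rho(γ3), rho(γ13) = -I*rho(γ2), rho(γ23) = I*rho(γ1); with real blade coefficients the real parts of m0..m3 are the coefficients of 1, γ1, γ2, γ3 and the imaginary parts give the bivectors (γ23: Im m1, γ13: -Im m2, γ12: Im m3).
Answer: -1/2*γ2 + 5/4*γ23


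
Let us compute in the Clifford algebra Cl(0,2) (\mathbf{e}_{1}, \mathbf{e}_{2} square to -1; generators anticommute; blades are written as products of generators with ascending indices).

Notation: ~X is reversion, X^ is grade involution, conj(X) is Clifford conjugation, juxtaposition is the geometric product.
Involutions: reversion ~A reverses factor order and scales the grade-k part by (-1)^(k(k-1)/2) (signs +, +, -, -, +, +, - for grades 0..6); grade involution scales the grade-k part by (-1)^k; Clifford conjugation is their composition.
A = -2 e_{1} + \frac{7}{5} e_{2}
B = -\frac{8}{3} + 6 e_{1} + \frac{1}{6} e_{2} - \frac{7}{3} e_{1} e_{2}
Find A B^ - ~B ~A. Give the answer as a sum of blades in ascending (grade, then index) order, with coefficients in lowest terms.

first term: -\frac{353}{30} + \frac{31}{15} e_{1} - \frac{42}{5} e_{2} + \frac{131}{15} e_{1} e_{2}
second term: \frac{353}{30} + \frac{31}{15} e_{1} - \frac{42}{5} e_{2} + \frac{131}{15} e_{1} e_{2}
Answer: -\frac{353}{15}


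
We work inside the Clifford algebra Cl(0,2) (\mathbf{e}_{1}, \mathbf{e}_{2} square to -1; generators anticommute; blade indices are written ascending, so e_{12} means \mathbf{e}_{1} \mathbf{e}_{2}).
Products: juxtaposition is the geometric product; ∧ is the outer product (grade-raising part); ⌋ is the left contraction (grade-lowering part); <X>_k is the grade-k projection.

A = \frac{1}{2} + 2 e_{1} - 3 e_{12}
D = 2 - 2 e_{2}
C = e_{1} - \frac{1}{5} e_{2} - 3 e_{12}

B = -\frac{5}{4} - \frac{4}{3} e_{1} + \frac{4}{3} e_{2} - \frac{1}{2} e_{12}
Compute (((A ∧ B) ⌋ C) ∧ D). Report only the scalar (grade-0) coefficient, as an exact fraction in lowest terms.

step 1: -\frac{5}{8} - \frac{19}{6} e_{1} + \frac{2}{3} e_{2} + \frac{37}{6} e_{12}
step 2: \frac{109}{5} - \frac{21}{8} e_{1} - \frac{75}{8} e_{2} + \frac{15}{8} e_{12}
step 3: \frac{218}{5} - \frac{21}{4} e_{1} - \frac{1247}{20} e_{2} + 9 e_{12}
Answer: \frac{218}{5}


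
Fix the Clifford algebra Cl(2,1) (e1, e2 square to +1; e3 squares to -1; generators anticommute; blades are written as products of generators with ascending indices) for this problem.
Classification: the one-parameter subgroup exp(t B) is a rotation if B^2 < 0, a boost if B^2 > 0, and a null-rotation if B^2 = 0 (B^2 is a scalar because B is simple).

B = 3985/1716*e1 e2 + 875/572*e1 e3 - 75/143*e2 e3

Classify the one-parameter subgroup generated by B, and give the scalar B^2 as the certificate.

B^2 term by term: the squares give (3985/1716)^2*(e1 e2)^2 + (875/572)^2*(e1 e3)^2 + (-75/143)^2*(e2 e3)^2 = 15880225/2944656*(-1) + 765625/327184*(+1) + 5625/20449*(+1) = -25/9 (each basis 2-blade squares to minus the product of its generators' squares); cross terms between blades sharing an index anticommute and cancel. So B^2 = -25/9.
Answer: rotation, certificate B^2 = -25/9. Note: conjugating B changes its blade decomposition but never the scalar B^2 = -25/9, whose sign settles the classification.


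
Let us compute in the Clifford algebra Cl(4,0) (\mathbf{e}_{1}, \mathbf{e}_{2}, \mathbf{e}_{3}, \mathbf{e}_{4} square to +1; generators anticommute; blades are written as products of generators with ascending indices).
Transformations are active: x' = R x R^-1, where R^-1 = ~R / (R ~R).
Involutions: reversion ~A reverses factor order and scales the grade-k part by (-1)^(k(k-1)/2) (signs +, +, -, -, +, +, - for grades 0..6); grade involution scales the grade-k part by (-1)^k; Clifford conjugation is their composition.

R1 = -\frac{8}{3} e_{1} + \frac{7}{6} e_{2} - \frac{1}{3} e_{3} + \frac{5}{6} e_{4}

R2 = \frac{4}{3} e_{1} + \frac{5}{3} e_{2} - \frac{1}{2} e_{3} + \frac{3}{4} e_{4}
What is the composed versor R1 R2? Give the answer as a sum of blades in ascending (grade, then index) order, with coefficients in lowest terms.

Distribute over the terms of R1 (each basis-blade product reordered to ascending indices, repeated generators contracted through their squares):
(-\frac{8}{3} e_{1}) R2 = -\frac{32}{9} - \frac{40}{9} e_{1} e_{2} + \frac{4}{3} e_{1} e_{3} - 2 e_{1} e_{4}
(\frac{7}{6} e_{2}) R2 = \frac{35}{18} - \frac{14}{9} e_{1} e_{2} - \frac{7}{12} e_{2} e_{3} + \frac{7}{8} e_{2} e_{4}
(-\frac{1}{3} e_{3}) R2 = \frac{1}{6} + \frac{4}{9} e_{1} e_{3} + \frac{5}{9} e_{2} e_{3} - \frac{1}{4} e_{3} e_{4}
(\frac{5}{6} e_{4}) R2 = \frac{5}{8} - \frac{10}{9} e_{1} e_{4} - \frac{25}{18} e_{2} e_{4} + \frac{5}{12} e_{3} e_{4}
Summing the partial products and collecting blades:
Answer: -\frac{59}{72} - 6 e_{1} e_{2} + \frac{16}{9} e_{1} e_{3} - \frac{28}{9} e_{1} e_{4} - \frac{1}{36} e_{2} e_{3} - \frac{37}{72} e_{2} e_{4} + \frac{1}{6} e_{3} e_{4}


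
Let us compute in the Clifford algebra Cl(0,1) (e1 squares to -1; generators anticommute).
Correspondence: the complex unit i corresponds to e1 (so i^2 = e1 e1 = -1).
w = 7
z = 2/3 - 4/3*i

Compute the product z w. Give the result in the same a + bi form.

In blades: z = 2/3 - 4/3*e1, w = 7.
Distribute z over w term by term (generator squares from the signature, products reordered to ascending indices): (2/3)*w = 14/3; (-4/3*e1)*w = -28/3*e1.
Sum: 14/3 - 28/3*e1; translating back through the correspondence:
Answer: 14/3 - 28/3*i


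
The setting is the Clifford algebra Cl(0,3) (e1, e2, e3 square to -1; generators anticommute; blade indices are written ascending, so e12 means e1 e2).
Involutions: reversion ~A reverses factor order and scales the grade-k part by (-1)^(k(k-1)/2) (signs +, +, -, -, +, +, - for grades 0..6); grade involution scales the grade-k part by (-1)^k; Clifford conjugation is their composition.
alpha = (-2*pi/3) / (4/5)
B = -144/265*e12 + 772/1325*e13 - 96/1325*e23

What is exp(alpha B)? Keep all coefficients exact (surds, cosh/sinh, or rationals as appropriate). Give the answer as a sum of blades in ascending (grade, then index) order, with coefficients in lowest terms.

B^2 term by term: the squares give (-144/265)^2*(e12)^2 + (772/1325)^2*(e13)^2 + (-96/1325)^2*(e23)^2 = 20736/70225*(-1) + 595984/1755625*(-1) + 9216/1755625*(-1) = -16/25 (each basis 2-blade squares to minus the product of its generators' squares); cross terms between blades sharing an index anticommute and cancel. So B^2 = -16/25.
B^2 = -16/25 — since the square is negative, the closed form is circular: l = 4/5, alpha*l = -2*pi/3, so exp(alpha B) = cos(-2*pi/3) + (sin(-2*pi/3)/(4/5))*B = -1/2 + (-5*sqrt(3)/8)*B.
Answer: -1/2 + 18*sqrt(3)/53*e12 - 193*sqrt(3)/530*e13 + 12*sqrt(3)/265*e23


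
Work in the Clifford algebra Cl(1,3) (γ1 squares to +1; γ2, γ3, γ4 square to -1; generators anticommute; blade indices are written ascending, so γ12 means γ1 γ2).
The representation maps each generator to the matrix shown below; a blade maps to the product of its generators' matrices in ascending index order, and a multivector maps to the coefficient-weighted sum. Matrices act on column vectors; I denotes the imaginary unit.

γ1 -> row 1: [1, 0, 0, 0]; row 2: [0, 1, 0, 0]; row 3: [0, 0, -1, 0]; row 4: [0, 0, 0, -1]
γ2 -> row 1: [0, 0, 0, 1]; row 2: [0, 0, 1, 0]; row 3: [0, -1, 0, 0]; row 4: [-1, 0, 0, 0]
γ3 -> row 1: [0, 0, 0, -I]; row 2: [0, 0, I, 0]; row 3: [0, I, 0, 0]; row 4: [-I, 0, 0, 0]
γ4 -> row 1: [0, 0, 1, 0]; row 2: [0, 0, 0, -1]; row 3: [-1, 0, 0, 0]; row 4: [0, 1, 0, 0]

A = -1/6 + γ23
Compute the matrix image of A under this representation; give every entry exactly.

Bivector images (products of the table entries): rho(γ23) = rho(γ2)rho(γ3) = row 1: [-I, 0, 0, 0]; row 2: [0, I, 0, 0]; row 3: [0, 0, -I, 0]; row 4: [0, 0, 0, I].
M = (-1/6)*1 + (1)*rho(γ23), summed entrywise (1 is the identity matrix):
Answer: row 1: [-1/6 - I, 0, 0, 0]; row 2: [0, -1/6 + I, 0, 0]; row 3: [0, 0, -1/6 - I, 0]; row 4: [0, 0, 0, -1/6 + I]


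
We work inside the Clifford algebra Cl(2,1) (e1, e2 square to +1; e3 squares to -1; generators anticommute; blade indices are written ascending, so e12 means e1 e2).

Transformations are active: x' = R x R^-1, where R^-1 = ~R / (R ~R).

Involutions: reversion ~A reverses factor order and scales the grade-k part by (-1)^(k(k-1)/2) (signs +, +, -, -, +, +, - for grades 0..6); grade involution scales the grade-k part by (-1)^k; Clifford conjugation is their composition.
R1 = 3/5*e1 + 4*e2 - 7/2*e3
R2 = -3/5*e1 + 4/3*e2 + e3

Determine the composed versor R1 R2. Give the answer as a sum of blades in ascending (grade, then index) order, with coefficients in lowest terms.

Distribute over the terms of R1 (each basis-blade product reordered to ascending indices, repeated generators contracted through their squares):
(3/5*e1) R2 = -9/25 + 4/5*e12 + 3/5*e13
(4*e2) R2 = 16/3 + 12/5*e12 + 4*e23
(-7/2*e3) R2 = 7/2 - 21/10*e13 + 14/3*e23
Summing the partial products and collecting blades:
Answer: 1271/150 + 16/5*e12 - 3/2*e13 + 26/3*e23


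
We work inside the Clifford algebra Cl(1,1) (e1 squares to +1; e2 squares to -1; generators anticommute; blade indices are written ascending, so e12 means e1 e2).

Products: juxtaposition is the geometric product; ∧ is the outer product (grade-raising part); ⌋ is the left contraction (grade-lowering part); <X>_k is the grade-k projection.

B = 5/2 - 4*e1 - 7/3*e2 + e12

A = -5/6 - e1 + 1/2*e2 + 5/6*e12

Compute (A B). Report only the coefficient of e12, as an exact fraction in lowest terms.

step 1: 47/12 + 59/18*e1 + 199/36*e2 + 67/12*e12
Answer: 67/12


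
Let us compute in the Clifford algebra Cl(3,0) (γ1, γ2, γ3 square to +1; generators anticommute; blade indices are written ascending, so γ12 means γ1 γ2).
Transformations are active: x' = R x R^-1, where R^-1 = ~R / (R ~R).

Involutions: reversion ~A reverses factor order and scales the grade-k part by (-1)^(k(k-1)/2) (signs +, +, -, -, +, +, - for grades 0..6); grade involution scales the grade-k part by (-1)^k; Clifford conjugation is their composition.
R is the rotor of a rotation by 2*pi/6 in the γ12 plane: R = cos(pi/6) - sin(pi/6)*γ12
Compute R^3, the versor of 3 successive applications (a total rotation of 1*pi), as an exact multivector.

Half-angle bookkeeping: 3 applications in γ12 add up to rotor phase 3*pi/6 = pi/2, so R^3 = cos(pi/2) - sin(pi/2)*γ12.
cos(pi/2) = 0 and sin(pi/2) = 1, so R^3 = -γ12. The net rotation is 1*pi; the rotor keeps the half-angle phase exactly.
Answer: -γ12


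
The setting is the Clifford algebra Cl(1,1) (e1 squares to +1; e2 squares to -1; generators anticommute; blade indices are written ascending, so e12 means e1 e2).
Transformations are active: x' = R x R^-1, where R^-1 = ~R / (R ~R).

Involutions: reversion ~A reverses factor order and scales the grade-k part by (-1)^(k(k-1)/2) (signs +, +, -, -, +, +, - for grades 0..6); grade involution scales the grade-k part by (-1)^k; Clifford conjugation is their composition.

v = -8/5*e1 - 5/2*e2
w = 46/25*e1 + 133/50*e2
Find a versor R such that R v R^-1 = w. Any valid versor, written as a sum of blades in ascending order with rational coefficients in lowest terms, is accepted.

R = v + w = 6/25*e1 + 4/25*e2 works: the equal norms (-369/100) guarantee its sandwich swaps v into w.
Answer: 6/25*e1 + 4/25*e2


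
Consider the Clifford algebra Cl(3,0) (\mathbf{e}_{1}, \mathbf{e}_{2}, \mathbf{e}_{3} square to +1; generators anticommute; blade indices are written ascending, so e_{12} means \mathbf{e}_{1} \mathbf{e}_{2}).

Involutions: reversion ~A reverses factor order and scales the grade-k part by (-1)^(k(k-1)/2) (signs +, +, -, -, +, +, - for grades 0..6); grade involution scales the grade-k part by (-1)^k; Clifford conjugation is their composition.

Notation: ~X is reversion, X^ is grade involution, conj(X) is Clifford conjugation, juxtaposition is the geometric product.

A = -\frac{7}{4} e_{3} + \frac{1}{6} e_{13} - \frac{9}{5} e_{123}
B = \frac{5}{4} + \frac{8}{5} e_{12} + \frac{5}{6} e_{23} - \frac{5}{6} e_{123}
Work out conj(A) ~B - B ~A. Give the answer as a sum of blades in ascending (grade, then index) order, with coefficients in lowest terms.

first term: \frac{3}{2} - \frac{3}{2} e_{1} + \frac{95}{72} e_{2} - \frac{277}{400} e_{3} + \frac{95}{72} e_{12} - \frac{5}{24} e_{13} + \frac{4}{15} e_{23} - \frac{101}{20} e_{123}
second term: \frac{3}{2} - \frac{3}{2} e_{1} - \frac{95}{72} e_{2} - \frac{2027}{400} e_{3} + \frac{95}{72} e_{12} - \frac{5}{24} e_{13} + \frac{4}{15} e_{23} - \frac{11}{20} e_{123}
Answer: \frac{95}{36} e_{2} + \frac{35}{8} e_{3} - \frac{9}{2} e_{123}


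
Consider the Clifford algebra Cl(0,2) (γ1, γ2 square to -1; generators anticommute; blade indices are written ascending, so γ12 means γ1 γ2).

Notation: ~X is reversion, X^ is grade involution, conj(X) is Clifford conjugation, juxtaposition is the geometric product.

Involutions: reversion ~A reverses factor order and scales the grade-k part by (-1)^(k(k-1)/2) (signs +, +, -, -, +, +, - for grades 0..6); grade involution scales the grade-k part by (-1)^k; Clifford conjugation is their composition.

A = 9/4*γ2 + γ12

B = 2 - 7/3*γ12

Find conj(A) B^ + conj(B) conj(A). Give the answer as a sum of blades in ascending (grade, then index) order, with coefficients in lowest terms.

first term: -7/3 + 21/4*γ1 - 9/2*γ2 - 2*γ12
second term: 7/3 + 21/4*γ1 - 9/2*γ2 - 2*γ12
Answer: 21/2*γ1 - 9*γ2 - 4*γ12


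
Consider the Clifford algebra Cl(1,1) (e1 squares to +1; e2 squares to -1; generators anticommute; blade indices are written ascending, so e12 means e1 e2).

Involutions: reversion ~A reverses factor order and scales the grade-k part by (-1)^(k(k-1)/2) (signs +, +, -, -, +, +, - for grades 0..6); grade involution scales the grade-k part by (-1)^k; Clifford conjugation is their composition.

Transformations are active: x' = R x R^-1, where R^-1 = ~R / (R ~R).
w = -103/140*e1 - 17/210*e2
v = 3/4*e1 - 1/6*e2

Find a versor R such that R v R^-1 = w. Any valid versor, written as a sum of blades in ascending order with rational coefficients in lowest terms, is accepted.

Why this works: both vectors square to 77/144, so q(v) = q(w) and R = v + w = 1/70*e1 - 26/105*e2 carries v to w — its own direction survives, the complement (v - w)/2 flips.
Answer: 1/70*e1 - 26/105*e2
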